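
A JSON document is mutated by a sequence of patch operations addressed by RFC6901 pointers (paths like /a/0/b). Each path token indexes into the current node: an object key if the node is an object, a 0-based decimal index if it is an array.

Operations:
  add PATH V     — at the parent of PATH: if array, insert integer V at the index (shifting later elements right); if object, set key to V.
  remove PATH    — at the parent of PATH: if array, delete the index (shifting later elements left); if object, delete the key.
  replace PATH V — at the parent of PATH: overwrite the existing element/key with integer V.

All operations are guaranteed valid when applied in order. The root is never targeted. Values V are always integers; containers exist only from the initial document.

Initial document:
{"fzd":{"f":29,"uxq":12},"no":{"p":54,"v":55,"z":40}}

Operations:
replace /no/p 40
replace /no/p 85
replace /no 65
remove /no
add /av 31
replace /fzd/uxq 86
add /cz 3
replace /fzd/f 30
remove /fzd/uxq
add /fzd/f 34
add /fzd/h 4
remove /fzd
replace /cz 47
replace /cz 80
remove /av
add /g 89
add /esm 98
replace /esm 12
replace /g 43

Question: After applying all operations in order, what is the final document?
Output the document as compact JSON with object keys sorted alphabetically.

Answer: {"cz":80,"esm":12,"g":43}

Derivation:
After op 1 (replace /no/p 40): {"fzd":{"f":29,"uxq":12},"no":{"p":40,"v":55,"z":40}}
After op 2 (replace /no/p 85): {"fzd":{"f":29,"uxq":12},"no":{"p":85,"v":55,"z":40}}
After op 3 (replace /no 65): {"fzd":{"f":29,"uxq":12},"no":65}
After op 4 (remove /no): {"fzd":{"f":29,"uxq":12}}
After op 5 (add /av 31): {"av":31,"fzd":{"f":29,"uxq":12}}
After op 6 (replace /fzd/uxq 86): {"av":31,"fzd":{"f":29,"uxq":86}}
After op 7 (add /cz 3): {"av":31,"cz":3,"fzd":{"f":29,"uxq":86}}
After op 8 (replace /fzd/f 30): {"av":31,"cz":3,"fzd":{"f":30,"uxq":86}}
After op 9 (remove /fzd/uxq): {"av":31,"cz":3,"fzd":{"f":30}}
After op 10 (add /fzd/f 34): {"av":31,"cz":3,"fzd":{"f":34}}
After op 11 (add /fzd/h 4): {"av":31,"cz":3,"fzd":{"f":34,"h":4}}
After op 12 (remove /fzd): {"av":31,"cz":3}
After op 13 (replace /cz 47): {"av":31,"cz":47}
After op 14 (replace /cz 80): {"av":31,"cz":80}
After op 15 (remove /av): {"cz":80}
After op 16 (add /g 89): {"cz":80,"g":89}
After op 17 (add /esm 98): {"cz":80,"esm":98,"g":89}
After op 18 (replace /esm 12): {"cz":80,"esm":12,"g":89}
After op 19 (replace /g 43): {"cz":80,"esm":12,"g":43}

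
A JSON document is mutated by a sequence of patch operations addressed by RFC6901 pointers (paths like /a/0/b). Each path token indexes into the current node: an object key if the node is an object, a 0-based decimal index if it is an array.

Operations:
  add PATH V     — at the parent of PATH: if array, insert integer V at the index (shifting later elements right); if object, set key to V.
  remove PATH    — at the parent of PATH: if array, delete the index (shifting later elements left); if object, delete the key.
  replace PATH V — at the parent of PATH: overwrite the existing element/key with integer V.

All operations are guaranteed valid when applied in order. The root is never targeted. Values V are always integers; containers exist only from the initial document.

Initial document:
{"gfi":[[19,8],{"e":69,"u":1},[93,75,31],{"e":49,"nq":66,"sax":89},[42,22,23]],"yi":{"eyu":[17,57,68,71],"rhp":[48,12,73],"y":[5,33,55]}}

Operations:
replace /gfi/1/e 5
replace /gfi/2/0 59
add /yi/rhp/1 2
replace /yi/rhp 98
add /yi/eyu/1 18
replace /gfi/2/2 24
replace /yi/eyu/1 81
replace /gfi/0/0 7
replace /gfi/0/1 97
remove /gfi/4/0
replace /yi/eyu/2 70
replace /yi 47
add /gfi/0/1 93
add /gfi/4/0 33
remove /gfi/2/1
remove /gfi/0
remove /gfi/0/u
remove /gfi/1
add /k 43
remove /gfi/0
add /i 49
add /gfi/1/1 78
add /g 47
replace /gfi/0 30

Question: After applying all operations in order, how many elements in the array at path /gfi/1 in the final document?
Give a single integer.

Answer: 4

Derivation:
After op 1 (replace /gfi/1/e 5): {"gfi":[[19,8],{"e":5,"u":1},[93,75,31],{"e":49,"nq":66,"sax":89},[42,22,23]],"yi":{"eyu":[17,57,68,71],"rhp":[48,12,73],"y":[5,33,55]}}
After op 2 (replace /gfi/2/0 59): {"gfi":[[19,8],{"e":5,"u":1},[59,75,31],{"e":49,"nq":66,"sax":89},[42,22,23]],"yi":{"eyu":[17,57,68,71],"rhp":[48,12,73],"y":[5,33,55]}}
After op 3 (add /yi/rhp/1 2): {"gfi":[[19,8],{"e":5,"u":1},[59,75,31],{"e":49,"nq":66,"sax":89},[42,22,23]],"yi":{"eyu":[17,57,68,71],"rhp":[48,2,12,73],"y":[5,33,55]}}
After op 4 (replace /yi/rhp 98): {"gfi":[[19,8],{"e":5,"u":1},[59,75,31],{"e":49,"nq":66,"sax":89},[42,22,23]],"yi":{"eyu":[17,57,68,71],"rhp":98,"y":[5,33,55]}}
After op 5 (add /yi/eyu/1 18): {"gfi":[[19,8],{"e":5,"u":1},[59,75,31],{"e":49,"nq":66,"sax":89},[42,22,23]],"yi":{"eyu":[17,18,57,68,71],"rhp":98,"y":[5,33,55]}}
After op 6 (replace /gfi/2/2 24): {"gfi":[[19,8],{"e":5,"u":1},[59,75,24],{"e":49,"nq":66,"sax":89},[42,22,23]],"yi":{"eyu":[17,18,57,68,71],"rhp":98,"y":[5,33,55]}}
After op 7 (replace /yi/eyu/1 81): {"gfi":[[19,8],{"e":5,"u":1},[59,75,24],{"e":49,"nq":66,"sax":89},[42,22,23]],"yi":{"eyu":[17,81,57,68,71],"rhp":98,"y":[5,33,55]}}
After op 8 (replace /gfi/0/0 7): {"gfi":[[7,8],{"e":5,"u":1},[59,75,24],{"e":49,"nq":66,"sax":89},[42,22,23]],"yi":{"eyu":[17,81,57,68,71],"rhp":98,"y":[5,33,55]}}
After op 9 (replace /gfi/0/1 97): {"gfi":[[7,97],{"e":5,"u":1},[59,75,24],{"e":49,"nq":66,"sax":89},[42,22,23]],"yi":{"eyu":[17,81,57,68,71],"rhp":98,"y":[5,33,55]}}
After op 10 (remove /gfi/4/0): {"gfi":[[7,97],{"e":5,"u":1},[59,75,24],{"e":49,"nq":66,"sax":89},[22,23]],"yi":{"eyu":[17,81,57,68,71],"rhp":98,"y":[5,33,55]}}
After op 11 (replace /yi/eyu/2 70): {"gfi":[[7,97],{"e":5,"u":1},[59,75,24],{"e":49,"nq":66,"sax":89},[22,23]],"yi":{"eyu":[17,81,70,68,71],"rhp":98,"y":[5,33,55]}}
After op 12 (replace /yi 47): {"gfi":[[7,97],{"e":5,"u":1},[59,75,24],{"e":49,"nq":66,"sax":89},[22,23]],"yi":47}
After op 13 (add /gfi/0/1 93): {"gfi":[[7,93,97],{"e":5,"u":1},[59,75,24],{"e":49,"nq":66,"sax":89},[22,23]],"yi":47}
After op 14 (add /gfi/4/0 33): {"gfi":[[7,93,97],{"e":5,"u":1},[59,75,24],{"e":49,"nq":66,"sax":89},[33,22,23]],"yi":47}
After op 15 (remove /gfi/2/1): {"gfi":[[7,93,97],{"e":5,"u":1},[59,24],{"e":49,"nq":66,"sax":89},[33,22,23]],"yi":47}
After op 16 (remove /gfi/0): {"gfi":[{"e":5,"u":1},[59,24],{"e":49,"nq":66,"sax":89},[33,22,23]],"yi":47}
After op 17 (remove /gfi/0/u): {"gfi":[{"e":5},[59,24],{"e":49,"nq":66,"sax":89},[33,22,23]],"yi":47}
After op 18 (remove /gfi/1): {"gfi":[{"e":5},{"e":49,"nq":66,"sax":89},[33,22,23]],"yi":47}
After op 19 (add /k 43): {"gfi":[{"e":5},{"e":49,"nq":66,"sax":89},[33,22,23]],"k":43,"yi":47}
After op 20 (remove /gfi/0): {"gfi":[{"e":49,"nq":66,"sax":89},[33,22,23]],"k":43,"yi":47}
After op 21 (add /i 49): {"gfi":[{"e":49,"nq":66,"sax":89},[33,22,23]],"i":49,"k":43,"yi":47}
After op 22 (add /gfi/1/1 78): {"gfi":[{"e":49,"nq":66,"sax":89},[33,78,22,23]],"i":49,"k":43,"yi":47}
After op 23 (add /g 47): {"g":47,"gfi":[{"e":49,"nq":66,"sax":89},[33,78,22,23]],"i":49,"k":43,"yi":47}
After op 24 (replace /gfi/0 30): {"g":47,"gfi":[30,[33,78,22,23]],"i":49,"k":43,"yi":47}
Size at path /gfi/1: 4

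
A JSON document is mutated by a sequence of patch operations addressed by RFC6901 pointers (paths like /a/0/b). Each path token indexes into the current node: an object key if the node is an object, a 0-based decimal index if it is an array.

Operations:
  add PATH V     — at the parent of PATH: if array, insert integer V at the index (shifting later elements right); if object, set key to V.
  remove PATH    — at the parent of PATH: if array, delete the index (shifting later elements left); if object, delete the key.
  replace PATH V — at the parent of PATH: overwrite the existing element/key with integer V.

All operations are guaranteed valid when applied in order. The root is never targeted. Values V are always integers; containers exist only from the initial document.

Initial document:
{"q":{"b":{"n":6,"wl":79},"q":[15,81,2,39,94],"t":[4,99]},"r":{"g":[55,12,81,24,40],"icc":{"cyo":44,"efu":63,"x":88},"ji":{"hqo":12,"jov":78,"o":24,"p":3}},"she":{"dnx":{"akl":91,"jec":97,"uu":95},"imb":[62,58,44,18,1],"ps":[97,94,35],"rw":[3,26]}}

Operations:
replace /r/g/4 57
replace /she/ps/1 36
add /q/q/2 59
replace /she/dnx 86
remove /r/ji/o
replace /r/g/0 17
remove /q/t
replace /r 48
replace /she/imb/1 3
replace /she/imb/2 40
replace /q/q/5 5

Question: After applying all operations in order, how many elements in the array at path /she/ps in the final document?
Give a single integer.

Answer: 3

Derivation:
After op 1 (replace /r/g/4 57): {"q":{"b":{"n":6,"wl":79},"q":[15,81,2,39,94],"t":[4,99]},"r":{"g":[55,12,81,24,57],"icc":{"cyo":44,"efu":63,"x":88},"ji":{"hqo":12,"jov":78,"o":24,"p":3}},"she":{"dnx":{"akl":91,"jec":97,"uu":95},"imb":[62,58,44,18,1],"ps":[97,94,35],"rw":[3,26]}}
After op 2 (replace /she/ps/1 36): {"q":{"b":{"n":6,"wl":79},"q":[15,81,2,39,94],"t":[4,99]},"r":{"g":[55,12,81,24,57],"icc":{"cyo":44,"efu":63,"x":88},"ji":{"hqo":12,"jov":78,"o":24,"p":3}},"she":{"dnx":{"akl":91,"jec":97,"uu":95},"imb":[62,58,44,18,1],"ps":[97,36,35],"rw":[3,26]}}
After op 3 (add /q/q/2 59): {"q":{"b":{"n":6,"wl":79},"q":[15,81,59,2,39,94],"t":[4,99]},"r":{"g":[55,12,81,24,57],"icc":{"cyo":44,"efu":63,"x":88},"ji":{"hqo":12,"jov":78,"o":24,"p":3}},"she":{"dnx":{"akl":91,"jec":97,"uu":95},"imb":[62,58,44,18,1],"ps":[97,36,35],"rw":[3,26]}}
After op 4 (replace /she/dnx 86): {"q":{"b":{"n":6,"wl":79},"q":[15,81,59,2,39,94],"t":[4,99]},"r":{"g":[55,12,81,24,57],"icc":{"cyo":44,"efu":63,"x":88},"ji":{"hqo":12,"jov":78,"o":24,"p":3}},"she":{"dnx":86,"imb":[62,58,44,18,1],"ps":[97,36,35],"rw":[3,26]}}
After op 5 (remove /r/ji/o): {"q":{"b":{"n":6,"wl":79},"q":[15,81,59,2,39,94],"t":[4,99]},"r":{"g":[55,12,81,24,57],"icc":{"cyo":44,"efu":63,"x":88},"ji":{"hqo":12,"jov":78,"p":3}},"she":{"dnx":86,"imb":[62,58,44,18,1],"ps":[97,36,35],"rw":[3,26]}}
After op 6 (replace /r/g/0 17): {"q":{"b":{"n":6,"wl":79},"q":[15,81,59,2,39,94],"t":[4,99]},"r":{"g":[17,12,81,24,57],"icc":{"cyo":44,"efu":63,"x":88},"ji":{"hqo":12,"jov":78,"p":3}},"she":{"dnx":86,"imb":[62,58,44,18,1],"ps":[97,36,35],"rw":[3,26]}}
After op 7 (remove /q/t): {"q":{"b":{"n":6,"wl":79},"q":[15,81,59,2,39,94]},"r":{"g":[17,12,81,24,57],"icc":{"cyo":44,"efu":63,"x":88},"ji":{"hqo":12,"jov":78,"p":3}},"she":{"dnx":86,"imb":[62,58,44,18,1],"ps":[97,36,35],"rw":[3,26]}}
After op 8 (replace /r 48): {"q":{"b":{"n":6,"wl":79},"q":[15,81,59,2,39,94]},"r":48,"she":{"dnx":86,"imb":[62,58,44,18,1],"ps":[97,36,35],"rw":[3,26]}}
After op 9 (replace /she/imb/1 3): {"q":{"b":{"n":6,"wl":79},"q":[15,81,59,2,39,94]},"r":48,"she":{"dnx":86,"imb":[62,3,44,18,1],"ps":[97,36,35],"rw":[3,26]}}
After op 10 (replace /she/imb/2 40): {"q":{"b":{"n":6,"wl":79},"q":[15,81,59,2,39,94]},"r":48,"she":{"dnx":86,"imb":[62,3,40,18,1],"ps":[97,36,35],"rw":[3,26]}}
After op 11 (replace /q/q/5 5): {"q":{"b":{"n":6,"wl":79},"q":[15,81,59,2,39,5]},"r":48,"she":{"dnx":86,"imb":[62,3,40,18,1],"ps":[97,36,35],"rw":[3,26]}}
Size at path /she/ps: 3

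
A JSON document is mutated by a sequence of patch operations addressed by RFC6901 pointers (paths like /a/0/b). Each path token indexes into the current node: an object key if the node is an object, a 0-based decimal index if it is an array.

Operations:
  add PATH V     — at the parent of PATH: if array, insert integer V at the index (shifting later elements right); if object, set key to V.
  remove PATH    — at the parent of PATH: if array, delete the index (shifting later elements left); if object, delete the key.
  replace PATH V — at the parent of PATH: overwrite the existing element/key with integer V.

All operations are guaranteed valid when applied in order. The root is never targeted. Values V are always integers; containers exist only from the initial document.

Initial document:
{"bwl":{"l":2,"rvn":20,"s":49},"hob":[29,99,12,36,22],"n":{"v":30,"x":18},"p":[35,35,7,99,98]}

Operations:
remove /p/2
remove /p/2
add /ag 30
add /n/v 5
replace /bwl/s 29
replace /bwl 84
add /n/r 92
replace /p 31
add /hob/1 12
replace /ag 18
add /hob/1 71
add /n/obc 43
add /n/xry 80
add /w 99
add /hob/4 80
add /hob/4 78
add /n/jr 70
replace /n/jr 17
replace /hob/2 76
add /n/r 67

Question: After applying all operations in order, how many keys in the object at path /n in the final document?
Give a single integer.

After op 1 (remove /p/2): {"bwl":{"l":2,"rvn":20,"s":49},"hob":[29,99,12,36,22],"n":{"v":30,"x":18},"p":[35,35,99,98]}
After op 2 (remove /p/2): {"bwl":{"l":2,"rvn":20,"s":49},"hob":[29,99,12,36,22],"n":{"v":30,"x":18},"p":[35,35,98]}
After op 3 (add /ag 30): {"ag":30,"bwl":{"l":2,"rvn":20,"s":49},"hob":[29,99,12,36,22],"n":{"v":30,"x":18},"p":[35,35,98]}
After op 4 (add /n/v 5): {"ag":30,"bwl":{"l":2,"rvn":20,"s":49},"hob":[29,99,12,36,22],"n":{"v":5,"x":18},"p":[35,35,98]}
After op 5 (replace /bwl/s 29): {"ag":30,"bwl":{"l":2,"rvn":20,"s":29},"hob":[29,99,12,36,22],"n":{"v":5,"x":18},"p":[35,35,98]}
After op 6 (replace /bwl 84): {"ag":30,"bwl":84,"hob":[29,99,12,36,22],"n":{"v":5,"x":18},"p":[35,35,98]}
After op 7 (add /n/r 92): {"ag":30,"bwl":84,"hob":[29,99,12,36,22],"n":{"r":92,"v":5,"x":18},"p":[35,35,98]}
After op 8 (replace /p 31): {"ag":30,"bwl":84,"hob":[29,99,12,36,22],"n":{"r":92,"v":5,"x":18},"p":31}
After op 9 (add /hob/1 12): {"ag":30,"bwl":84,"hob":[29,12,99,12,36,22],"n":{"r":92,"v":5,"x":18},"p":31}
After op 10 (replace /ag 18): {"ag":18,"bwl":84,"hob":[29,12,99,12,36,22],"n":{"r":92,"v":5,"x":18},"p":31}
After op 11 (add /hob/1 71): {"ag":18,"bwl":84,"hob":[29,71,12,99,12,36,22],"n":{"r":92,"v":5,"x":18},"p":31}
After op 12 (add /n/obc 43): {"ag":18,"bwl":84,"hob":[29,71,12,99,12,36,22],"n":{"obc":43,"r":92,"v":5,"x":18},"p":31}
After op 13 (add /n/xry 80): {"ag":18,"bwl":84,"hob":[29,71,12,99,12,36,22],"n":{"obc":43,"r":92,"v":5,"x":18,"xry":80},"p":31}
After op 14 (add /w 99): {"ag":18,"bwl":84,"hob":[29,71,12,99,12,36,22],"n":{"obc":43,"r":92,"v":5,"x":18,"xry":80},"p":31,"w":99}
After op 15 (add /hob/4 80): {"ag":18,"bwl":84,"hob":[29,71,12,99,80,12,36,22],"n":{"obc":43,"r":92,"v":5,"x":18,"xry":80},"p":31,"w":99}
After op 16 (add /hob/4 78): {"ag":18,"bwl":84,"hob":[29,71,12,99,78,80,12,36,22],"n":{"obc":43,"r":92,"v":5,"x":18,"xry":80},"p":31,"w":99}
After op 17 (add /n/jr 70): {"ag":18,"bwl":84,"hob":[29,71,12,99,78,80,12,36,22],"n":{"jr":70,"obc":43,"r":92,"v":5,"x":18,"xry":80},"p":31,"w":99}
After op 18 (replace /n/jr 17): {"ag":18,"bwl":84,"hob":[29,71,12,99,78,80,12,36,22],"n":{"jr":17,"obc":43,"r":92,"v":5,"x":18,"xry":80},"p":31,"w":99}
After op 19 (replace /hob/2 76): {"ag":18,"bwl":84,"hob":[29,71,76,99,78,80,12,36,22],"n":{"jr":17,"obc":43,"r":92,"v":5,"x":18,"xry":80},"p":31,"w":99}
After op 20 (add /n/r 67): {"ag":18,"bwl":84,"hob":[29,71,76,99,78,80,12,36,22],"n":{"jr":17,"obc":43,"r":67,"v":5,"x":18,"xry":80},"p":31,"w":99}
Size at path /n: 6

Answer: 6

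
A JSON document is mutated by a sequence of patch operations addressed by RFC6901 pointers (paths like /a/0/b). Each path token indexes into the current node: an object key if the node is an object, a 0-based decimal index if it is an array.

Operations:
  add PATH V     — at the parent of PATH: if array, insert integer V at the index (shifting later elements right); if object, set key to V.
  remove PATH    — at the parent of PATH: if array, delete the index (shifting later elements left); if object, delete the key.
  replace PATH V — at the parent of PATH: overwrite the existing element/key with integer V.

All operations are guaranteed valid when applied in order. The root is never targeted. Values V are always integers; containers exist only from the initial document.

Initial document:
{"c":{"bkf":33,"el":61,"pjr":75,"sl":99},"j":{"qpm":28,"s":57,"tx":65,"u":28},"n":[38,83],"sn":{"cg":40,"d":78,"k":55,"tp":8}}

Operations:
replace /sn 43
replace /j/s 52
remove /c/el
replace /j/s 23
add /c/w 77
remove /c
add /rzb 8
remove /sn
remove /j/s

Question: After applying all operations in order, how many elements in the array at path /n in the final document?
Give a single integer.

Answer: 2

Derivation:
After op 1 (replace /sn 43): {"c":{"bkf":33,"el":61,"pjr":75,"sl":99},"j":{"qpm":28,"s":57,"tx":65,"u":28},"n":[38,83],"sn":43}
After op 2 (replace /j/s 52): {"c":{"bkf":33,"el":61,"pjr":75,"sl":99},"j":{"qpm":28,"s":52,"tx":65,"u":28},"n":[38,83],"sn":43}
After op 3 (remove /c/el): {"c":{"bkf":33,"pjr":75,"sl":99},"j":{"qpm":28,"s":52,"tx":65,"u":28},"n":[38,83],"sn":43}
After op 4 (replace /j/s 23): {"c":{"bkf":33,"pjr":75,"sl":99},"j":{"qpm":28,"s":23,"tx":65,"u":28},"n":[38,83],"sn":43}
After op 5 (add /c/w 77): {"c":{"bkf":33,"pjr":75,"sl":99,"w":77},"j":{"qpm":28,"s":23,"tx":65,"u":28},"n":[38,83],"sn":43}
After op 6 (remove /c): {"j":{"qpm":28,"s":23,"tx":65,"u":28},"n":[38,83],"sn":43}
After op 7 (add /rzb 8): {"j":{"qpm":28,"s":23,"tx":65,"u":28},"n":[38,83],"rzb":8,"sn":43}
After op 8 (remove /sn): {"j":{"qpm":28,"s":23,"tx":65,"u":28},"n":[38,83],"rzb":8}
After op 9 (remove /j/s): {"j":{"qpm":28,"tx":65,"u":28},"n":[38,83],"rzb":8}
Size at path /n: 2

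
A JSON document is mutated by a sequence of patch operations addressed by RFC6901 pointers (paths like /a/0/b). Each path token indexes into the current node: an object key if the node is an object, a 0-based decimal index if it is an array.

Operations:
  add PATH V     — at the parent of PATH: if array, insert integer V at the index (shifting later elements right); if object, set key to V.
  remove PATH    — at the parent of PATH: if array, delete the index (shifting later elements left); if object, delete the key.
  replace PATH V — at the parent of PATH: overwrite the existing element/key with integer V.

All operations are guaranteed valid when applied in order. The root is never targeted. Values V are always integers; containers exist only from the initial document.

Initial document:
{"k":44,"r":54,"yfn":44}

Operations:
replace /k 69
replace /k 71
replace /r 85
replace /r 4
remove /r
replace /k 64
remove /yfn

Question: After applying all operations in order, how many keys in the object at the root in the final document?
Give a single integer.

Answer: 1

Derivation:
After op 1 (replace /k 69): {"k":69,"r":54,"yfn":44}
After op 2 (replace /k 71): {"k":71,"r":54,"yfn":44}
After op 3 (replace /r 85): {"k":71,"r":85,"yfn":44}
After op 4 (replace /r 4): {"k":71,"r":4,"yfn":44}
After op 5 (remove /r): {"k":71,"yfn":44}
After op 6 (replace /k 64): {"k":64,"yfn":44}
After op 7 (remove /yfn): {"k":64}
Size at the root: 1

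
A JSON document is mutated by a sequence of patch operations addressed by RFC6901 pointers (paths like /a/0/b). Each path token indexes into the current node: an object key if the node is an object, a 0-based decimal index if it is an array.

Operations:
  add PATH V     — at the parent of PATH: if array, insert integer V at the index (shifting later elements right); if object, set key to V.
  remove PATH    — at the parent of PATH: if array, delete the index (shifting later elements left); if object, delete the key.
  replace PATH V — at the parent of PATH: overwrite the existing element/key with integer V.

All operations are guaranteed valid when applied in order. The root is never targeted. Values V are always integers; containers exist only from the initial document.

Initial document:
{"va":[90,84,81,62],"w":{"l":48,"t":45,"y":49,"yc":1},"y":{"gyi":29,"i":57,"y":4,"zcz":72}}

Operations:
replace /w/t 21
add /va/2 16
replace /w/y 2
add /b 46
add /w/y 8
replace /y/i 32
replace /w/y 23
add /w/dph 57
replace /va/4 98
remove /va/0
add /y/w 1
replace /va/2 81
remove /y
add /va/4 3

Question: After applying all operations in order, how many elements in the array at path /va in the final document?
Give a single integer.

After op 1 (replace /w/t 21): {"va":[90,84,81,62],"w":{"l":48,"t":21,"y":49,"yc":1},"y":{"gyi":29,"i":57,"y":4,"zcz":72}}
After op 2 (add /va/2 16): {"va":[90,84,16,81,62],"w":{"l":48,"t":21,"y":49,"yc":1},"y":{"gyi":29,"i":57,"y":4,"zcz":72}}
After op 3 (replace /w/y 2): {"va":[90,84,16,81,62],"w":{"l":48,"t":21,"y":2,"yc":1},"y":{"gyi":29,"i":57,"y":4,"zcz":72}}
After op 4 (add /b 46): {"b":46,"va":[90,84,16,81,62],"w":{"l":48,"t":21,"y":2,"yc":1},"y":{"gyi":29,"i":57,"y":4,"zcz":72}}
After op 5 (add /w/y 8): {"b":46,"va":[90,84,16,81,62],"w":{"l":48,"t":21,"y":8,"yc":1},"y":{"gyi":29,"i":57,"y":4,"zcz":72}}
After op 6 (replace /y/i 32): {"b":46,"va":[90,84,16,81,62],"w":{"l":48,"t":21,"y":8,"yc":1},"y":{"gyi":29,"i":32,"y":4,"zcz":72}}
After op 7 (replace /w/y 23): {"b":46,"va":[90,84,16,81,62],"w":{"l":48,"t":21,"y":23,"yc":1},"y":{"gyi":29,"i":32,"y":4,"zcz":72}}
After op 8 (add /w/dph 57): {"b":46,"va":[90,84,16,81,62],"w":{"dph":57,"l":48,"t":21,"y":23,"yc":1},"y":{"gyi":29,"i":32,"y":4,"zcz":72}}
After op 9 (replace /va/4 98): {"b":46,"va":[90,84,16,81,98],"w":{"dph":57,"l":48,"t":21,"y":23,"yc":1},"y":{"gyi":29,"i":32,"y":4,"zcz":72}}
After op 10 (remove /va/0): {"b":46,"va":[84,16,81,98],"w":{"dph":57,"l":48,"t":21,"y":23,"yc":1},"y":{"gyi":29,"i":32,"y":4,"zcz":72}}
After op 11 (add /y/w 1): {"b":46,"va":[84,16,81,98],"w":{"dph":57,"l":48,"t":21,"y":23,"yc":1},"y":{"gyi":29,"i":32,"w":1,"y":4,"zcz":72}}
After op 12 (replace /va/2 81): {"b":46,"va":[84,16,81,98],"w":{"dph":57,"l":48,"t":21,"y":23,"yc":1},"y":{"gyi":29,"i":32,"w":1,"y":4,"zcz":72}}
After op 13 (remove /y): {"b":46,"va":[84,16,81,98],"w":{"dph":57,"l":48,"t":21,"y":23,"yc":1}}
After op 14 (add /va/4 3): {"b":46,"va":[84,16,81,98,3],"w":{"dph":57,"l":48,"t":21,"y":23,"yc":1}}
Size at path /va: 5

Answer: 5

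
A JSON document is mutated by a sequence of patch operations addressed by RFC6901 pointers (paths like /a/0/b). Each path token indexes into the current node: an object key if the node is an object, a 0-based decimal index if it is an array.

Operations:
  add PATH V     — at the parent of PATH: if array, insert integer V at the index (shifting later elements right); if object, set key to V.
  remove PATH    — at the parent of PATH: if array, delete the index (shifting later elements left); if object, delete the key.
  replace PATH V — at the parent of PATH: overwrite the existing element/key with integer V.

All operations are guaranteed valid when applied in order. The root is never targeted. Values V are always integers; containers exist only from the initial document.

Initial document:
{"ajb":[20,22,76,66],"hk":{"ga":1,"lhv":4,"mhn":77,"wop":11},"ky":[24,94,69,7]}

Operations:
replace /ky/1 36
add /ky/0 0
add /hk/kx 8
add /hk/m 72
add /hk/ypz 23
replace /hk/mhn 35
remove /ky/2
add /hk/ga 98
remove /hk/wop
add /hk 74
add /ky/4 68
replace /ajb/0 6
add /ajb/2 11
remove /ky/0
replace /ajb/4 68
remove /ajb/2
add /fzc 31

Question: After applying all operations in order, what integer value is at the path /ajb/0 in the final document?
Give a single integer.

After op 1 (replace /ky/1 36): {"ajb":[20,22,76,66],"hk":{"ga":1,"lhv":4,"mhn":77,"wop":11},"ky":[24,36,69,7]}
After op 2 (add /ky/0 0): {"ajb":[20,22,76,66],"hk":{"ga":1,"lhv":4,"mhn":77,"wop":11},"ky":[0,24,36,69,7]}
After op 3 (add /hk/kx 8): {"ajb":[20,22,76,66],"hk":{"ga":1,"kx":8,"lhv":4,"mhn":77,"wop":11},"ky":[0,24,36,69,7]}
After op 4 (add /hk/m 72): {"ajb":[20,22,76,66],"hk":{"ga":1,"kx":8,"lhv":4,"m":72,"mhn":77,"wop":11},"ky":[0,24,36,69,7]}
After op 5 (add /hk/ypz 23): {"ajb":[20,22,76,66],"hk":{"ga":1,"kx":8,"lhv":4,"m":72,"mhn":77,"wop":11,"ypz":23},"ky":[0,24,36,69,7]}
After op 6 (replace /hk/mhn 35): {"ajb":[20,22,76,66],"hk":{"ga":1,"kx":8,"lhv":4,"m":72,"mhn":35,"wop":11,"ypz":23},"ky":[0,24,36,69,7]}
After op 7 (remove /ky/2): {"ajb":[20,22,76,66],"hk":{"ga":1,"kx":8,"lhv":4,"m":72,"mhn":35,"wop":11,"ypz":23},"ky":[0,24,69,7]}
After op 8 (add /hk/ga 98): {"ajb":[20,22,76,66],"hk":{"ga":98,"kx":8,"lhv":4,"m":72,"mhn":35,"wop":11,"ypz":23},"ky":[0,24,69,7]}
After op 9 (remove /hk/wop): {"ajb":[20,22,76,66],"hk":{"ga":98,"kx":8,"lhv":4,"m":72,"mhn":35,"ypz":23},"ky":[0,24,69,7]}
After op 10 (add /hk 74): {"ajb":[20,22,76,66],"hk":74,"ky":[0,24,69,7]}
After op 11 (add /ky/4 68): {"ajb":[20,22,76,66],"hk":74,"ky":[0,24,69,7,68]}
After op 12 (replace /ajb/0 6): {"ajb":[6,22,76,66],"hk":74,"ky":[0,24,69,7,68]}
After op 13 (add /ajb/2 11): {"ajb":[6,22,11,76,66],"hk":74,"ky":[0,24,69,7,68]}
After op 14 (remove /ky/0): {"ajb":[6,22,11,76,66],"hk":74,"ky":[24,69,7,68]}
After op 15 (replace /ajb/4 68): {"ajb":[6,22,11,76,68],"hk":74,"ky":[24,69,7,68]}
After op 16 (remove /ajb/2): {"ajb":[6,22,76,68],"hk":74,"ky":[24,69,7,68]}
After op 17 (add /fzc 31): {"ajb":[6,22,76,68],"fzc":31,"hk":74,"ky":[24,69,7,68]}
Value at /ajb/0: 6

Answer: 6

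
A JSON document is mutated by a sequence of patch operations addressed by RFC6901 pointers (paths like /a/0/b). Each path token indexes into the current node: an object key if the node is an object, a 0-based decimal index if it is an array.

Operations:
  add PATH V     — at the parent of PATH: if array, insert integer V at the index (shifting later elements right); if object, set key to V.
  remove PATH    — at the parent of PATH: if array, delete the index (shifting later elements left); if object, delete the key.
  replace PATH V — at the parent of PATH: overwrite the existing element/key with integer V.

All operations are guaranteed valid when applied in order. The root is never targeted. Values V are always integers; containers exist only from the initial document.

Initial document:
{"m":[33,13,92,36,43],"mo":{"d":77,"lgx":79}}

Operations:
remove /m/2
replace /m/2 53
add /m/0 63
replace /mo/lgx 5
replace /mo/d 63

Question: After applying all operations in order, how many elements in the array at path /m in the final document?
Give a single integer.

Answer: 5

Derivation:
After op 1 (remove /m/2): {"m":[33,13,36,43],"mo":{"d":77,"lgx":79}}
After op 2 (replace /m/2 53): {"m":[33,13,53,43],"mo":{"d":77,"lgx":79}}
After op 3 (add /m/0 63): {"m":[63,33,13,53,43],"mo":{"d":77,"lgx":79}}
After op 4 (replace /mo/lgx 5): {"m":[63,33,13,53,43],"mo":{"d":77,"lgx":5}}
After op 5 (replace /mo/d 63): {"m":[63,33,13,53,43],"mo":{"d":63,"lgx":5}}
Size at path /m: 5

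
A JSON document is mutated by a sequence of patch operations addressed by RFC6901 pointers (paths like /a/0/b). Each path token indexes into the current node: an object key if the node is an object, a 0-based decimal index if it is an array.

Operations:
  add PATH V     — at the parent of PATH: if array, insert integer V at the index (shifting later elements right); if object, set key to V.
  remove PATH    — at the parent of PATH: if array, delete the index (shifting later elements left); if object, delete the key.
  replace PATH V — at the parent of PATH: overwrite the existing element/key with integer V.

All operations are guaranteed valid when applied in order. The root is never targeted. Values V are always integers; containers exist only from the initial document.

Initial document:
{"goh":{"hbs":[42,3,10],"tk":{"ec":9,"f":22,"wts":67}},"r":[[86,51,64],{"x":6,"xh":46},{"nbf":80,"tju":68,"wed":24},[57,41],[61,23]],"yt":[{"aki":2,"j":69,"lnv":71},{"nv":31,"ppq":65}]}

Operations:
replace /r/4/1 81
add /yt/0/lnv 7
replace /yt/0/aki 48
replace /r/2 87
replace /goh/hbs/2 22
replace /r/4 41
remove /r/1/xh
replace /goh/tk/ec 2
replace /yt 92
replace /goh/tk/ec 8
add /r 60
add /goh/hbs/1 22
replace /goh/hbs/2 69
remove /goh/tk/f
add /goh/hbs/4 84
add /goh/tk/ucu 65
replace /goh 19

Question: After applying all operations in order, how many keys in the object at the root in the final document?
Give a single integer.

Answer: 3

Derivation:
After op 1 (replace /r/4/1 81): {"goh":{"hbs":[42,3,10],"tk":{"ec":9,"f":22,"wts":67}},"r":[[86,51,64],{"x":6,"xh":46},{"nbf":80,"tju":68,"wed":24},[57,41],[61,81]],"yt":[{"aki":2,"j":69,"lnv":71},{"nv":31,"ppq":65}]}
After op 2 (add /yt/0/lnv 7): {"goh":{"hbs":[42,3,10],"tk":{"ec":9,"f":22,"wts":67}},"r":[[86,51,64],{"x":6,"xh":46},{"nbf":80,"tju":68,"wed":24},[57,41],[61,81]],"yt":[{"aki":2,"j":69,"lnv":7},{"nv":31,"ppq":65}]}
After op 3 (replace /yt/0/aki 48): {"goh":{"hbs":[42,3,10],"tk":{"ec":9,"f":22,"wts":67}},"r":[[86,51,64],{"x":6,"xh":46},{"nbf":80,"tju":68,"wed":24},[57,41],[61,81]],"yt":[{"aki":48,"j":69,"lnv":7},{"nv":31,"ppq":65}]}
After op 4 (replace /r/2 87): {"goh":{"hbs":[42,3,10],"tk":{"ec":9,"f":22,"wts":67}},"r":[[86,51,64],{"x":6,"xh":46},87,[57,41],[61,81]],"yt":[{"aki":48,"j":69,"lnv":7},{"nv":31,"ppq":65}]}
After op 5 (replace /goh/hbs/2 22): {"goh":{"hbs":[42,3,22],"tk":{"ec":9,"f":22,"wts":67}},"r":[[86,51,64],{"x":6,"xh":46},87,[57,41],[61,81]],"yt":[{"aki":48,"j":69,"lnv":7},{"nv":31,"ppq":65}]}
After op 6 (replace /r/4 41): {"goh":{"hbs":[42,3,22],"tk":{"ec":9,"f":22,"wts":67}},"r":[[86,51,64],{"x":6,"xh":46},87,[57,41],41],"yt":[{"aki":48,"j":69,"lnv":7},{"nv":31,"ppq":65}]}
After op 7 (remove /r/1/xh): {"goh":{"hbs":[42,3,22],"tk":{"ec":9,"f":22,"wts":67}},"r":[[86,51,64],{"x":6},87,[57,41],41],"yt":[{"aki":48,"j":69,"lnv":7},{"nv":31,"ppq":65}]}
After op 8 (replace /goh/tk/ec 2): {"goh":{"hbs":[42,3,22],"tk":{"ec":2,"f":22,"wts":67}},"r":[[86,51,64],{"x":6},87,[57,41],41],"yt":[{"aki":48,"j":69,"lnv":7},{"nv":31,"ppq":65}]}
After op 9 (replace /yt 92): {"goh":{"hbs":[42,3,22],"tk":{"ec":2,"f":22,"wts":67}},"r":[[86,51,64],{"x":6},87,[57,41],41],"yt":92}
After op 10 (replace /goh/tk/ec 8): {"goh":{"hbs":[42,3,22],"tk":{"ec":8,"f":22,"wts":67}},"r":[[86,51,64],{"x":6},87,[57,41],41],"yt":92}
After op 11 (add /r 60): {"goh":{"hbs":[42,3,22],"tk":{"ec":8,"f":22,"wts":67}},"r":60,"yt":92}
After op 12 (add /goh/hbs/1 22): {"goh":{"hbs":[42,22,3,22],"tk":{"ec":8,"f":22,"wts":67}},"r":60,"yt":92}
After op 13 (replace /goh/hbs/2 69): {"goh":{"hbs":[42,22,69,22],"tk":{"ec":8,"f":22,"wts":67}},"r":60,"yt":92}
After op 14 (remove /goh/tk/f): {"goh":{"hbs":[42,22,69,22],"tk":{"ec":8,"wts":67}},"r":60,"yt":92}
After op 15 (add /goh/hbs/4 84): {"goh":{"hbs":[42,22,69,22,84],"tk":{"ec":8,"wts":67}},"r":60,"yt":92}
After op 16 (add /goh/tk/ucu 65): {"goh":{"hbs":[42,22,69,22,84],"tk":{"ec":8,"ucu":65,"wts":67}},"r":60,"yt":92}
After op 17 (replace /goh 19): {"goh":19,"r":60,"yt":92}
Size at the root: 3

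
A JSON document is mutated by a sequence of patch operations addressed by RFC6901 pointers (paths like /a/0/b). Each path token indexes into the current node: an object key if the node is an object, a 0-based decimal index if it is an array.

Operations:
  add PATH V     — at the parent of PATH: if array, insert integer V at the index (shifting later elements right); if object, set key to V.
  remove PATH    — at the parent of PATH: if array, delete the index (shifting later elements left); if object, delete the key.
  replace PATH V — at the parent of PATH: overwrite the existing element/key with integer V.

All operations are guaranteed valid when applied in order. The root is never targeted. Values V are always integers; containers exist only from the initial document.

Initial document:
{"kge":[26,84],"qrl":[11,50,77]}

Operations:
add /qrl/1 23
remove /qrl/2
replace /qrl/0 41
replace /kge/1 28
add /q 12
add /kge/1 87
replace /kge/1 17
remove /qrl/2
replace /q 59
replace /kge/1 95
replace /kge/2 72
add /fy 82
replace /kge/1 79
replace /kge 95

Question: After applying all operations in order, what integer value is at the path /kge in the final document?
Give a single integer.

After op 1 (add /qrl/1 23): {"kge":[26,84],"qrl":[11,23,50,77]}
After op 2 (remove /qrl/2): {"kge":[26,84],"qrl":[11,23,77]}
After op 3 (replace /qrl/0 41): {"kge":[26,84],"qrl":[41,23,77]}
After op 4 (replace /kge/1 28): {"kge":[26,28],"qrl":[41,23,77]}
After op 5 (add /q 12): {"kge":[26,28],"q":12,"qrl":[41,23,77]}
After op 6 (add /kge/1 87): {"kge":[26,87,28],"q":12,"qrl":[41,23,77]}
After op 7 (replace /kge/1 17): {"kge":[26,17,28],"q":12,"qrl":[41,23,77]}
After op 8 (remove /qrl/2): {"kge":[26,17,28],"q":12,"qrl":[41,23]}
After op 9 (replace /q 59): {"kge":[26,17,28],"q":59,"qrl":[41,23]}
After op 10 (replace /kge/1 95): {"kge":[26,95,28],"q":59,"qrl":[41,23]}
After op 11 (replace /kge/2 72): {"kge":[26,95,72],"q":59,"qrl":[41,23]}
After op 12 (add /fy 82): {"fy":82,"kge":[26,95,72],"q":59,"qrl":[41,23]}
After op 13 (replace /kge/1 79): {"fy":82,"kge":[26,79,72],"q":59,"qrl":[41,23]}
After op 14 (replace /kge 95): {"fy":82,"kge":95,"q":59,"qrl":[41,23]}
Value at /kge: 95

Answer: 95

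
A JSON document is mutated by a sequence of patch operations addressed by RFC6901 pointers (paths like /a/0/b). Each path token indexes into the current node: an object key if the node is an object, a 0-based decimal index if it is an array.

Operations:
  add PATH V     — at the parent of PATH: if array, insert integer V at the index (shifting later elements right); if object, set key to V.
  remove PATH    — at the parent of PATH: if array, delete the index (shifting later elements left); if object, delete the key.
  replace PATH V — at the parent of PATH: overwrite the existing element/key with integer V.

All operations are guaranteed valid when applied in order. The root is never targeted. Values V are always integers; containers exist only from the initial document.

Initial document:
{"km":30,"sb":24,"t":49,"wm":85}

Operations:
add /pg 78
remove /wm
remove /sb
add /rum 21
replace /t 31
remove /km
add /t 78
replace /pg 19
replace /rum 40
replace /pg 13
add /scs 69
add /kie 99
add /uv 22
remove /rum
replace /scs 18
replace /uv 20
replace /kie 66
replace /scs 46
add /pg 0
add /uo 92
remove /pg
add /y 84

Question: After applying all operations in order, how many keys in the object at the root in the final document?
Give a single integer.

After op 1 (add /pg 78): {"km":30,"pg":78,"sb":24,"t":49,"wm":85}
After op 2 (remove /wm): {"km":30,"pg":78,"sb":24,"t":49}
After op 3 (remove /sb): {"km":30,"pg":78,"t":49}
After op 4 (add /rum 21): {"km":30,"pg":78,"rum":21,"t":49}
After op 5 (replace /t 31): {"km":30,"pg":78,"rum":21,"t":31}
After op 6 (remove /km): {"pg":78,"rum":21,"t":31}
After op 7 (add /t 78): {"pg":78,"rum":21,"t":78}
After op 8 (replace /pg 19): {"pg":19,"rum":21,"t":78}
After op 9 (replace /rum 40): {"pg":19,"rum":40,"t":78}
After op 10 (replace /pg 13): {"pg":13,"rum":40,"t":78}
After op 11 (add /scs 69): {"pg":13,"rum":40,"scs":69,"t":78}
After op 12 (add /kie 99): {"kie":99,"pg":13,"rum":40,"scs":69,"t":78}
After op 13 (add /uv 22): {"kie":99,"pg":13,"rum":40,"scs":69,"t":78,"uv":22}
After op 14 (remove /rum): {"kie":99,"pg":13,"scs":69,"t":78,"uv":22}
After op 15 (replace /scs 18): {"kie":99,"pg":13,"scs":18,"t":78,"uv":22}
After op 16 (replace /uv 20): {"kie":99,"pg":13,"scs":18,"t":78,"uv":20}
After op 17 (replace /kie 66): {"kie":66,"pg":13,"scs":18,"t":78,"uv":20}
After op 18 (replace /scs 46): {"kie":66,"pg":13,"scs":46,"t":78,"uv":20}
After op 19 (add /pg 0): {"kie":66,"pg":0,"scs":46,"t":78,"uv":20}
After op 20 (add /uo 92): {"kie":66,"pg":0,"scs":46,"t":78,"uo":92,"uv":20}
After op 21 (remove /pg): {"kie":66,"scs":46,"t":78,"uo":92,"uv":20}
After op 22 (add /y 84): {"kie":66,"scs":46,"t":78,"uo":92,"uv":20,"y":84}
Size at the root: 6

Answer: 6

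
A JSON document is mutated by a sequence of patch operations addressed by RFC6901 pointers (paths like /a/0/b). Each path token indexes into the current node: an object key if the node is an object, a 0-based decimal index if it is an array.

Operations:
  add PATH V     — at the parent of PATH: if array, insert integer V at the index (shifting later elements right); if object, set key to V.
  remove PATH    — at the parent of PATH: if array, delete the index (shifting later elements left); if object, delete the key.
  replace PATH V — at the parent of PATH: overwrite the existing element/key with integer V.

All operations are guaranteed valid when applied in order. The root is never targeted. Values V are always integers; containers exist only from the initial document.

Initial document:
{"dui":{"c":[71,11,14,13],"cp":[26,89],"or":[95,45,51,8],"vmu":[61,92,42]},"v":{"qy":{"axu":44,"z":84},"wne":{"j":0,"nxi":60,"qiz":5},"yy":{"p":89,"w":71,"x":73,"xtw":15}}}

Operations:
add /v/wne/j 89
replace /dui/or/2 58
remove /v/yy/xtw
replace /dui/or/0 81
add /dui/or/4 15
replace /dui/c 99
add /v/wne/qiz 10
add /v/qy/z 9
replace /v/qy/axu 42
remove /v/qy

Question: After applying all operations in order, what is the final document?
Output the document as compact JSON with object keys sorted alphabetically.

After op 1 (add /v/wne/j 89): {"dui":{"c":[71,11,14,13],"cp":[26,89],"or":[95,45,51,8],"vmu":[61,92,42]},"v":{"qy":{"axu":44,"z":84},"wne":{"j":89,"nxi":60,"qiz":5},"yy":{"p":89,"w":71,"x":73,"xtw":15}}}
After op 2 (replace /dui/or/2 58): {"dui":{"c":[71,11,14,13],"cp":[26,89],"or":[95,45,58,8],"vmu":[61,92,42]},"v":{"qy":{"axu":44,"z":84},"wne":{"j":89,"nxi":60,"qiz":5},"yy":{"p":89,"w":71,"x":73,"xtw":15}}}
After op 3 (remove /v/yy/xtw): {"dui":{"c":[71,11,14,13],"cp":[26,89],"or":[95,45,58,8],"vmu":[61,92,42]},"v":{"qy":{"axu":44,"z":84},"wne":{"j":89,"nxi":60,"qiz":5},"yy":{"p":89,"w":71,"x":73}}}
After op 4 (replace /dui/or/0 81): {"dui":{"c":[71,11,14,13],"cp":[26,89],"or":[81,45,58,8],"vmu":[61,92,42]},"v":{"qy":{"axu":44,"z":84},"wne":{"j":89,"nxi":60,"qiz":5},"yy":{"p":89,"w":71,"x":73}}}
After op 5 (add /dui/or/4 15): {"dui":{"c":[71,11,14,13],"cp":[26,89],"or":[81,45,58,8,15],"vmu":[61,92,42]},"v":{"qy":{"axu":44,"z":84},"wne":{"j":89,"nxi":60,"qiz":5},"yy":{"p":89,"w":71,"x":73}}}
After op 6 (replace /dui/c 99): {"dui":{"c":99,"cp":[26,89],"or":[81,45,58,8,15],"vmu":[61,92,42]},"v":{"qy":{"axu":44,"z":84},"wne":{"j":89,"nxi":60,"qiz":5},"yy":{"p":89,"w":71,"x":73}}}
After op 7 (add /v/wne/qiz 10): {"dui":{"c":99,"cp":[26,89],"or":[81,45,58,8,15],"vmu":[61,92,42]},"v":{"qy":{"axu":44,"z":84},"wne":{"j":89,"nxi":60,"qiz":10},"yy":{"p":89,"w":71,"x":73}}}
After op 8 (add /v/qy/z 9): {"dui":{"c":99,"cp":[26,89],"or":[81,45,58,8,15],"vmu":[61,92,42]},"v":{"qy":{"axu":44,"z":9},"wne":{"j":89,"nxi":60,"qiz":10},"yy":{"p":89,"w":71,"x":73}}}
After op 9 (replace /v/qy/axu 42): {"dui":{"c":99,"cp":[26,89],"or":[81,45,58,8,15],"vmu":[61,92,42]},"v":{"qy":{"axu":42,"z":9},"wne":{"j":89,"nxi":60,"qiz":10},"yy":{"p":89,"w":71,"x":73}}}
After op 10 (remove /v/qy): {"dui":{"c":99,"cp":[26,89],"or":[81,45,58,8,15],"vmu":[61,92,42]},"v":{"wne":{"j":89,"nxi":60,"qiz":10},"yy":{"p":89,"w":71,"x":73}}}

Answer: {"dui":{"c":99,"cp":[26,89],"or":[81,45,58,8,15],"vmu":[61,92,42]},"v":{"wne":{"j":89,"nxi":60,"qiz":10},"yy":{"p":89,"w":71,"x":73}}}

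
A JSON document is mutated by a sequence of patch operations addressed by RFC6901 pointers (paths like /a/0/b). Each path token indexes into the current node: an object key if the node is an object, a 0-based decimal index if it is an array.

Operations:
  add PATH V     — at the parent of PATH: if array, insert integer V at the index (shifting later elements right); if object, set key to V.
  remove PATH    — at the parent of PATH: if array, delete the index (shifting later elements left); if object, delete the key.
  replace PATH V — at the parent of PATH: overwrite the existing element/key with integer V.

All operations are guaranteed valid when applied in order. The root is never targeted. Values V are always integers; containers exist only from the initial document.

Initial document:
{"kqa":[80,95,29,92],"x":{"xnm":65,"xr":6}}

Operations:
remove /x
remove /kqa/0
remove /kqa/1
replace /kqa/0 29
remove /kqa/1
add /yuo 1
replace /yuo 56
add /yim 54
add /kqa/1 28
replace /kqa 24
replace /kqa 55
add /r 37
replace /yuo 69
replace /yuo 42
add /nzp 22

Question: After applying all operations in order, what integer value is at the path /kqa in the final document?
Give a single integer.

Answer: 55

Derivation:
After op 1 (remove /x): {"kqa":[80,95,29,92]}
After op 2 (remove /kqa/0): {"kqa":[95,29,92]}
After op 3 (remove /kqa/1): {"kqa":[95,92]}
After op 4 (replace /kqa/0 29): {"kqa":[29,92]}
After op 5 (remove /kqa/1): {"kqa":[29]}
After op 6 (add /yuo 1): {"kqa":[29],"yuo":1}
After op 7 (replace /yuo 56): {"kqa":[29],"yuo":56}
After op 8 (add /yim 54): {"kqa":[29],"yim":54,"yuo":56}
After op 9 (add /kqa/1 28): {"kqa":[29,28],"yim":54,"yuo":56}
After op 10 (replace /kqa 24): {"kqa":24,"yim":54,"yuo":56}
After op 11 (replace /kqa 55): {"kqa":55,"yim":54,"yuo":56}
After op 12 (add /r 37): {"kqa":55,"r":37,"yim":54,"yuo":56}
After op 13 (replace /yuo 69): {"kqa":55,"r":37,"yim":54,"yuo":69}
After op 14 (replace /yuo 42): {"kqa":55,"r":37,"yim":54,"yuo":42}
After op 15 (add /nzp 22): {"kqa":55,"nzp":22,"r":37,"yim":54,"yuo":42}
Value at /kqa: 55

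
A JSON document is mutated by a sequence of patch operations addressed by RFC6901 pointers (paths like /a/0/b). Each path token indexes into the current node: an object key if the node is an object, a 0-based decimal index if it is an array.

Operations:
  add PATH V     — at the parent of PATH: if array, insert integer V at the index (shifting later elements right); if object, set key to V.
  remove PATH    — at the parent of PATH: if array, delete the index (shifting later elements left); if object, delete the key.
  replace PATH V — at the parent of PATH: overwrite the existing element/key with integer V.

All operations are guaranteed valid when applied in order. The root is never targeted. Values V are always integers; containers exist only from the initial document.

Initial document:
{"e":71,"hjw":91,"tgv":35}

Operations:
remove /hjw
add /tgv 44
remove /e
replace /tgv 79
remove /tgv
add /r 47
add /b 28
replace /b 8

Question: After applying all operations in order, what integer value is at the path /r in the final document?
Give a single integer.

Answer: 47

Derivation:
After op 1 (remove /hjw): {"e":71,"tgv":35}
After op 2 (add /tgv 44): {"e":71,"tgv":44}
After op 3 (remove /e): {"tgv":44}
After op 4 (replace /tgv 79): {"tgv":79}
After op 5 (remove /tgv): {}
After op 6 (add /r 47): {"r":47}
After op 7 (add /b 28): {"b":28,"r":47}
After op 8 (replace /b 8): {"b":8,"r":47}
Value at /r: 47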